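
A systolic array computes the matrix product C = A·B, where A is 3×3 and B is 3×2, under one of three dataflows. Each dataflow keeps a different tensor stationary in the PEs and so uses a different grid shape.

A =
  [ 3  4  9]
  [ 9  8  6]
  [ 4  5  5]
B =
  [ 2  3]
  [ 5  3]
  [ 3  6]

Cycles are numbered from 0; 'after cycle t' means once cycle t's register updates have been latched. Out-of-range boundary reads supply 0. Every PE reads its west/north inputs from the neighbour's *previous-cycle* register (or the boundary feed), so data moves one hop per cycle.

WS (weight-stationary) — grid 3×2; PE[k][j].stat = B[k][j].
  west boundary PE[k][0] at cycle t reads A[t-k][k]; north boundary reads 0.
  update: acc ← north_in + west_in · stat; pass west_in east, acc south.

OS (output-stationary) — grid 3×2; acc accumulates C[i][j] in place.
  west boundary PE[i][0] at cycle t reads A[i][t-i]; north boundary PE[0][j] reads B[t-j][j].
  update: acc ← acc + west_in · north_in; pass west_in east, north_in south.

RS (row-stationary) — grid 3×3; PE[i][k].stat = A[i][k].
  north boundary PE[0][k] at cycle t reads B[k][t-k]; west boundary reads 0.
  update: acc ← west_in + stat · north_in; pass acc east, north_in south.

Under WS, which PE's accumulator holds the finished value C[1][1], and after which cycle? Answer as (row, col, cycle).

(row, col, cycle) = (2, 1, 4)

WS — PE[2][1] is where C[1][1] collects:
  c0 r2c1: 0 / 0 / 0
  c1 r2c1: 0 / 0 / 0
  c2 r2c1: 0 / 0 / 0
  c3 r2c1: 75 / 9 / 75
  c4 r2c1: 87 / 6 / 87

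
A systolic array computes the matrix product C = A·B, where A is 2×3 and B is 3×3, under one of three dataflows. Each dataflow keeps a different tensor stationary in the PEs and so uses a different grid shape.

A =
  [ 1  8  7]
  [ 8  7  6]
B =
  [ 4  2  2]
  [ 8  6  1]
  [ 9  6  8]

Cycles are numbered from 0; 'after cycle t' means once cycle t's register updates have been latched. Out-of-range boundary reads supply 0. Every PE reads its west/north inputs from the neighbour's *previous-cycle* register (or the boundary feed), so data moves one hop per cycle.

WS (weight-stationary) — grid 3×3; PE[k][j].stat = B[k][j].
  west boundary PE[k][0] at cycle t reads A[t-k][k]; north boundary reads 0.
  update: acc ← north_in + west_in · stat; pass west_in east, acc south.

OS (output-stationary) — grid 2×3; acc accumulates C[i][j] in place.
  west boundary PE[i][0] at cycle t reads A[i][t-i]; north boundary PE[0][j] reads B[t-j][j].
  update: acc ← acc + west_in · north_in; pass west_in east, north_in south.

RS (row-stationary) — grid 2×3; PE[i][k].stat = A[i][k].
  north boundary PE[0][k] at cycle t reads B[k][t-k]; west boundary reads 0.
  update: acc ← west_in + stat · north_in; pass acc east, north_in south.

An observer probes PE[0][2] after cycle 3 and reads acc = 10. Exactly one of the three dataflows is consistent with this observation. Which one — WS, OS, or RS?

WS (3×3 grid), PE[0][2]:
  t=0 PE[0][2]: acc=0 h=0 v=0
  t=1 PE[0][2]: acc=0 h=0 v=0
  t=2 PE[0][2]: acc=2 h=1 v=2
  t=3 PE[0][2]: acc=16 h=8 v=16
OS (2×3 grid), PE[0][2]:
  t=0 PE[0][2]: acc=0 h=0 v=0
  t=1 PE[0][2]: acc=0 h=0 v=0
  t=2 PE[0][2]: acc=2 h=1 v=2
  t=3 PE[0][2]: acc=10 h=8 v=1
RS (2×3 grid), PE[0][2]:
  t=0 PE[0][2]: acc=0 h=0 v=0
  t=1 PE[0][2]: acc=0 h=0 v=0
  t=2 PE[0][2]: acc=131 h=131 v=9
  t=3 PE[0][2]: acc=92 h=92 v=6

dataflow = OS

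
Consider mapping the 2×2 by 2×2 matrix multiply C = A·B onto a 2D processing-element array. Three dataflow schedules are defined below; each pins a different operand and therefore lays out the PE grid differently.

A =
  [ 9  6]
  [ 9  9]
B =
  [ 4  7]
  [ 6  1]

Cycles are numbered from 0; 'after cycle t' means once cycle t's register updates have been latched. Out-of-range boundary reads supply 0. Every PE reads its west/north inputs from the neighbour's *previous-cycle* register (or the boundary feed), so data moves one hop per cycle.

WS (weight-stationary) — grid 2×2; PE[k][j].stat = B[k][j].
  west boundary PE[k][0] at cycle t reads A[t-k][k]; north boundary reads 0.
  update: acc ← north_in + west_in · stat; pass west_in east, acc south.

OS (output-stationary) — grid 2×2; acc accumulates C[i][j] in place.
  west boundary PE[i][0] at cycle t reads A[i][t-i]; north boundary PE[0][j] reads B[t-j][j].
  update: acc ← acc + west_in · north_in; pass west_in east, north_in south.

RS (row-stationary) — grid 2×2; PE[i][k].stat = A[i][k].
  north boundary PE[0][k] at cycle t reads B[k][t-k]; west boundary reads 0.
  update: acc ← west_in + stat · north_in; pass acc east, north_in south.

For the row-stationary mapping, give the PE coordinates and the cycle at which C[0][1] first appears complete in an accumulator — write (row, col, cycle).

(row, col, cycle) = (0, 1, 2)

RS: C[0][1] accumulates in PE[0][1]:
  [0] (0,1) acc=0 (h:0 v:0)
  [1] (0,1) acc=72 (h:72 v:6)
  [2] (0,1) acc=69 (h:69 v:1)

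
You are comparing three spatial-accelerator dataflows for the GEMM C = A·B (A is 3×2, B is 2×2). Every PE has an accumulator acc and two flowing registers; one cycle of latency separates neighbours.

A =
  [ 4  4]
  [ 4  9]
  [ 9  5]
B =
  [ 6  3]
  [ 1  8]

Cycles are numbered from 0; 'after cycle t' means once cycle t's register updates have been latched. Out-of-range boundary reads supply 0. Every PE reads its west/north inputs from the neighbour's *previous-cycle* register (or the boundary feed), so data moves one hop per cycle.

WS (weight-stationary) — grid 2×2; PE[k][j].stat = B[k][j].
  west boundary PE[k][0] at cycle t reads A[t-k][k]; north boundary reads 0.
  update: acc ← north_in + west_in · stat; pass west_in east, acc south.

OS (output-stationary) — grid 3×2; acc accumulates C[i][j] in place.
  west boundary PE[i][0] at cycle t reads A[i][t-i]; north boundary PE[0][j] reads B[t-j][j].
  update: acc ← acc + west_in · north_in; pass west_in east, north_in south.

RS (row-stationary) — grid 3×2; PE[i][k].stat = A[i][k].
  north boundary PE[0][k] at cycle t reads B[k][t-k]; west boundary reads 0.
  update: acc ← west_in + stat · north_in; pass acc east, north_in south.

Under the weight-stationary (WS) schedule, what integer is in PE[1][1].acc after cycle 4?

PE[1][1].acc = 67

WS (2×2). Following PE[1][1] plus its west/north inputs:
  @0  [0,1]  acc 0  |  →0  ↓0
  @0  [1,0]  acc 0  |  →0  ↓0
  @0  [1,1]  acc 0  |  →0  ↓0
  @1  [0,1]  acc 12  |  →4  ↓12
  @1  [1,0]  acc 28  |  →4  ↓28
  @1  [1,1]  acc 0  |  →0  ↓0
  @2  [0,1]  acc 12  |  →4  ↓12
  @2  [1,0]  acc 33  |  →9  ↓33
  @2  [1,1]  acc 44  |  →4  ↓44
  @3  [0,1]  acc 27  |  →9  ↓27
  @3  [1,0]  acc 59  |  →5  ↓59
  @3  [1,1]  acc 84  |  →9  ↓84
  @4  [0,1]  acc 0  |  →0  ↓0
  @4  [1,0]  acc 0  |  →0  ↓0
  @4  [1,1]  acc 67  |  →5  ↓67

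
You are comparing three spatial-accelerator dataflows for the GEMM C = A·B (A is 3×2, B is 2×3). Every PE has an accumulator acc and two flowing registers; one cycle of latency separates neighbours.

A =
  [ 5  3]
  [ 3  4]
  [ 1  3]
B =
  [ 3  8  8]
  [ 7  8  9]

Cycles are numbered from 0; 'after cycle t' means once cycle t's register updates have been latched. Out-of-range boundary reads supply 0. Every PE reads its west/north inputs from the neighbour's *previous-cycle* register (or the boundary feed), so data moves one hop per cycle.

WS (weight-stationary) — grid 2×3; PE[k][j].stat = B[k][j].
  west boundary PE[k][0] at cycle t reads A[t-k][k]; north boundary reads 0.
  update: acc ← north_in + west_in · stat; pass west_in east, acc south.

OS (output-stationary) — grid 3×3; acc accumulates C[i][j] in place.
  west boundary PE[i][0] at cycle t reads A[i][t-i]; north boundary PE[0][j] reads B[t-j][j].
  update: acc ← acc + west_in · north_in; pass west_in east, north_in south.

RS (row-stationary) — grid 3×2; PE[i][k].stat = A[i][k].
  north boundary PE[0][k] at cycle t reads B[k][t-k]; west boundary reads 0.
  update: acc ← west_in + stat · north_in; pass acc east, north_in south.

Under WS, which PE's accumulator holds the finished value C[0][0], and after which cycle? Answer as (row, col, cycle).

(row, col, cycle) = (1, 0, 1)

Under WS, C[0][0] lands at PE[1][0]:
  cycle 0: PE[1][0] → acc 0, east 0, south 0
  cycle 1: PE[1][0] → acc 36, east 3, south 36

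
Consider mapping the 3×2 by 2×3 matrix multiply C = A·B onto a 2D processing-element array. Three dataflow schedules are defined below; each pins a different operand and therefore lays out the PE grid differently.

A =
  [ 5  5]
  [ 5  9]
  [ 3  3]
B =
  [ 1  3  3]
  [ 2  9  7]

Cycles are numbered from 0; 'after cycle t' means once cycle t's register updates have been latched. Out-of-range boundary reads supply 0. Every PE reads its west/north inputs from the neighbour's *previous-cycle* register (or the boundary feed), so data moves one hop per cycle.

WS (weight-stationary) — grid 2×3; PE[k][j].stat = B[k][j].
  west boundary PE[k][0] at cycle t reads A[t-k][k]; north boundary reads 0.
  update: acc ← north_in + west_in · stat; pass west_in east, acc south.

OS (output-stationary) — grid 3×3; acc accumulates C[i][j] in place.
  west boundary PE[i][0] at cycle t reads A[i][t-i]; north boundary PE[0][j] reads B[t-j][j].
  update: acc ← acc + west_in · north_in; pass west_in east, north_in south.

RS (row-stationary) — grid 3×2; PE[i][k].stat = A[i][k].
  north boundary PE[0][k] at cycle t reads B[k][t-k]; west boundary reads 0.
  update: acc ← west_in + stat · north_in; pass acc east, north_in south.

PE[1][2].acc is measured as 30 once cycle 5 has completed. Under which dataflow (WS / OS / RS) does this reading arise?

dataflow = WS

Under WS (2×3), PE[1][2]:
  0: (1,2).acc=0  regs=<0,0>
  1: (1,2).acc=0  regs=<0,0>
  2: (1,2).acc=0  regs=<0,0>
  3: (1,2).acc=50  regs=<5,50>
  4: (1,2).acc=78  regs=<9,78>
  5: (1,2).acc=30  regs=<3,30>
Under OS (3×3), PE[1][2]:
  0: (1,2).acc=0  regs=<0,0>
  1: (1,2).acc=0  regs=<0,0>
  2: (1,2).acc=0  regs=<0,0>
  3: (1,2).acc=15  regs=<5,3>
  4: (1,2).acc=78  regs=<9,7>
  5: (1,2).acc=78  regs=<0,0>
RS (3×2): PE[1][2] does not exist.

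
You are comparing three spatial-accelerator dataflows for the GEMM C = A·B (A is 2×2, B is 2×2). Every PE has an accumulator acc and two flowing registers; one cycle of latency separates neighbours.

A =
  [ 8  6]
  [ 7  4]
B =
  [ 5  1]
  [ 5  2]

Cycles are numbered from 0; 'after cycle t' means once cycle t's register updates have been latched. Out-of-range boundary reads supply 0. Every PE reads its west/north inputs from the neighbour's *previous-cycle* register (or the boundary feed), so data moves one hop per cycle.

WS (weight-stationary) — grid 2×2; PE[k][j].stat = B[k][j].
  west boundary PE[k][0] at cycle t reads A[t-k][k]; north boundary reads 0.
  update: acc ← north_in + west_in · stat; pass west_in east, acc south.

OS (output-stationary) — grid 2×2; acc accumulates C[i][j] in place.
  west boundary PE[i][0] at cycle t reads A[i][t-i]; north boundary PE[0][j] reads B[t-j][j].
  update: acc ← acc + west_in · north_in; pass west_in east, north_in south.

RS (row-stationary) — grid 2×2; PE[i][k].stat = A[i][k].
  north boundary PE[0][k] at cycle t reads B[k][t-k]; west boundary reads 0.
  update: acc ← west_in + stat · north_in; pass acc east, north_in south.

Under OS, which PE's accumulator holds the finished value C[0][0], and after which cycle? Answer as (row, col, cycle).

(row, col, cycle) = (0, 0, 1)

OS — PE[0][0] is where C[0][0] collects:
  cycle 0: PE[0][0] → acc 40, east 8, south 5
  cycle 1: PE[0][0] → acc 70, east 6, south 5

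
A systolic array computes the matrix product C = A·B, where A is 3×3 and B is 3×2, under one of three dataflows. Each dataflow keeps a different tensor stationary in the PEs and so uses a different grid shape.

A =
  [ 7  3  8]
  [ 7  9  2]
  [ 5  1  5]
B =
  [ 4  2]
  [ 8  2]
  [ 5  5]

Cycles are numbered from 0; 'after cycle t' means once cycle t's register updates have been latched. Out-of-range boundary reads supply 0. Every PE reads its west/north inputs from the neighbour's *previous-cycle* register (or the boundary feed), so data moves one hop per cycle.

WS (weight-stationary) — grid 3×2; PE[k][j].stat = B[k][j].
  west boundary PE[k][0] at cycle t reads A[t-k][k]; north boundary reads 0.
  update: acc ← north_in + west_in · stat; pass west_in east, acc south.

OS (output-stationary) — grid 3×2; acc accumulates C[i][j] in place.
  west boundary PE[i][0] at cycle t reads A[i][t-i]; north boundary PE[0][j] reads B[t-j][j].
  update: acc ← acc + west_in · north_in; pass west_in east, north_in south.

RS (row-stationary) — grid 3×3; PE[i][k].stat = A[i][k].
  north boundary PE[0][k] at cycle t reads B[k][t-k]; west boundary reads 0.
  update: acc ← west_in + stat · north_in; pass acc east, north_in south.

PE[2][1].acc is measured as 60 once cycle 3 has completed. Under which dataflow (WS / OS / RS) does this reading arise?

— WS: 3×2; PE[2][1] trace:
  after 0 — PE[2][1] acc=0, pass-E 0, pass-S 0
  after 1 — PE[2][1] acc=0, pass-E 0, pass-S 0
  after 2 — PE[2][1] acc=0, pass-E 0, pass-S 0
  after 3 — PE[2][1] acc=60, pass-E 8, pass-S 60
— OS: 3×2; PE[2][1] trace:
  after 0 — PE[2][1] acc=0, pass-E 0, pass-S 0
  after 1 — PE[2][1] acc=0, pass-E 0, pass-S 0
  after 2 — PE[2][1] acc=0, pass-E 0, pass-S 0
  after 3 — PE[2][1] acc=10, pass-E 5, pass-S 2
— RS: 3×3; PE[2][1] trace:
  after 0 — PE[2][1] acc=0, pass-E 0, pass-S 0
  after 1 — PE[2][1] acc=0, pass-E 0, pass-S 0
  after 2 — PE[2][1] acc=0, pass-E 0, pass-S 0
  after 3 — PE[2][1] acc=28, pass-E 28, pass-S 8

dataflow = WS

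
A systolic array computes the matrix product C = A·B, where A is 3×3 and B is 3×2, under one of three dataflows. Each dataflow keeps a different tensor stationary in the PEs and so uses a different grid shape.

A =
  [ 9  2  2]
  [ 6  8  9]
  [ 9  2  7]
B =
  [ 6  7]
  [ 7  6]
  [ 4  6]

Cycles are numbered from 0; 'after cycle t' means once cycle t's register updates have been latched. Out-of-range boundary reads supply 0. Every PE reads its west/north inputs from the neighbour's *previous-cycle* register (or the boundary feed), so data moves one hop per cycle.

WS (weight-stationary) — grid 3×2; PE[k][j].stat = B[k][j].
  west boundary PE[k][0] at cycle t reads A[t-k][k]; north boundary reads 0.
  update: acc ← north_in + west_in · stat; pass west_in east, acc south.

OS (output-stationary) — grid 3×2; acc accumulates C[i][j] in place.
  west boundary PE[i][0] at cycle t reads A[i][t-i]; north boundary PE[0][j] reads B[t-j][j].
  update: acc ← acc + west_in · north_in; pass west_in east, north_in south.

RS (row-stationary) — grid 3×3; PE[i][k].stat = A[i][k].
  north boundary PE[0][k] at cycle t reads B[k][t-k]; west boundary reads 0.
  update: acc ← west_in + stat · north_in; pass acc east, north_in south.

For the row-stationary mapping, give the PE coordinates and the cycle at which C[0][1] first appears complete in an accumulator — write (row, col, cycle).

(row, col, cycle) = (0, 2, 3)

RS: C[0][1] accumulates in PE[0][2]:
  [0] (0,2) acc=0 (h:0 v:0)
  [1] (0,2) acc=0 (h:0 v:0)
  [2] (0,2) acc=76 (h:76 v:4)
  [3] (0,2) acc=87 (h:87 v:6)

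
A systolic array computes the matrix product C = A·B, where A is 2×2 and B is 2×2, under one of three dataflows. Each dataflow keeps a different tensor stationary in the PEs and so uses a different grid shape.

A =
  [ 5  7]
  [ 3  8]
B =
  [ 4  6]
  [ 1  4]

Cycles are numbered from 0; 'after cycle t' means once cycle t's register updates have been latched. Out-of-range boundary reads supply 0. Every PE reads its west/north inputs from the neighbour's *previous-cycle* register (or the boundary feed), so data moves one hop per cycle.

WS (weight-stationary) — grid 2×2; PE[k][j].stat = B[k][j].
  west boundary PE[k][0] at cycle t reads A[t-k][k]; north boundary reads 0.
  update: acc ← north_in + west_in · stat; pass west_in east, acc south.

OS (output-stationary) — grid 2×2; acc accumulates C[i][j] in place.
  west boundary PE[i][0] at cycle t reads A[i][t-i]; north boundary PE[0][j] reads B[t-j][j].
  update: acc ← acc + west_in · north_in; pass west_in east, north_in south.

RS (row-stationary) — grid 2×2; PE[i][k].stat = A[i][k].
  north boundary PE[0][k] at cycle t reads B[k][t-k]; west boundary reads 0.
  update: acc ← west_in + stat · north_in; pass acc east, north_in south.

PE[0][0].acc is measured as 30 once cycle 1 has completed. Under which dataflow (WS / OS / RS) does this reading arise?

WS (2×2 grid), PE[0][0]:
  c0 r0c0: 20 / 5 / 20
  c1 r0c0: 12 / 3 / 12
OS (2×2 grid), PE[0][0]:
  c0 r0c0: 20 / 5 / 4
  c1 r0c0: 27 / 7 / 1
RS (2×2 grid), PE[0][0]:
  c0 r0c0: 20 / 20 / 4
  c1 r0c0: 30 / 30 / 6

dataflow = RS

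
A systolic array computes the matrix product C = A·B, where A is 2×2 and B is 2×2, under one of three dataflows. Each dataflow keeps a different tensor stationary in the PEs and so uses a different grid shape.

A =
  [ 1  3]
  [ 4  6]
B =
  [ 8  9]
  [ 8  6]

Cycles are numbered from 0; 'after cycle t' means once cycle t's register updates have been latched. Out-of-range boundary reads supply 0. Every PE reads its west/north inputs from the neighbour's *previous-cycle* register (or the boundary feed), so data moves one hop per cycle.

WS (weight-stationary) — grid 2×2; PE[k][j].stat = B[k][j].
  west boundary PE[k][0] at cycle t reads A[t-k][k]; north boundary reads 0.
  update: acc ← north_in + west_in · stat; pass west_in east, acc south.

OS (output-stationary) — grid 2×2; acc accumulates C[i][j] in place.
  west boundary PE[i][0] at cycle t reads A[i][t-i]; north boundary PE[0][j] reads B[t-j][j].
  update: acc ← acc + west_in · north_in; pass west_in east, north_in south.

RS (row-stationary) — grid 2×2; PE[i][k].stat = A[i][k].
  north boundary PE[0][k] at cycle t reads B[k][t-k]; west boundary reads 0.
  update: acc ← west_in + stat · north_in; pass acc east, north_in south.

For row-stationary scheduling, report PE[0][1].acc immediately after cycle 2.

RS 2×2: PE[0][1] cycle-by-cycle (with neighbour feeds):
  t=0 PE[0][0]: acc=8 h=8 v=8
  t=0 PE[0][1]: acc=0 h=0 v=0
  t=1 PE[0][0]: acc=9 h=9 v=9
  t=1 PE[0][1]: acc=32 h=32 v=8
  t=2 PE[0][0]: acc=0 h=0 v=0
  t=2 PE[0][1]: acc=27 h=27 v=6

PE[0][1].acc = 27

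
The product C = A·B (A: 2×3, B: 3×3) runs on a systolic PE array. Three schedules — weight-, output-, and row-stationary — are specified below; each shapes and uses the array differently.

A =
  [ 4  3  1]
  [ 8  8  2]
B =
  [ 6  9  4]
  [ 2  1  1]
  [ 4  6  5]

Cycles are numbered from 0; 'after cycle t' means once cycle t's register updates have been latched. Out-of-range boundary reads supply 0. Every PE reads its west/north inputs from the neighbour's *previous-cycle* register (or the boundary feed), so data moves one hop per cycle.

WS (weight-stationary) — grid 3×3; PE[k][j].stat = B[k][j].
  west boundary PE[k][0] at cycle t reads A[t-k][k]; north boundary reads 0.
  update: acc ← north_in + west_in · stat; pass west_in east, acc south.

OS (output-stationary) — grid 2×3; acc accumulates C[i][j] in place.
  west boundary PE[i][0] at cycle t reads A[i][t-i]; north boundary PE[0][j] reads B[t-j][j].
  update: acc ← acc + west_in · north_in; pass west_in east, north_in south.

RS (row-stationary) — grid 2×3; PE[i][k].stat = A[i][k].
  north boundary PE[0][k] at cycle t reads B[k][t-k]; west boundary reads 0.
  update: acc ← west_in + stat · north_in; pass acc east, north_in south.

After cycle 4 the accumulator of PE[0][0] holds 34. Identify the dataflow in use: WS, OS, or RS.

dataflow = OS

WS [3×3] PE[0][0] across cycles:
  after 0 — PE[0][0] acc=24, pass-E 4, pass-S 24
  after 1 — PE[0][0] acc=48, pass-E 8, pass-S 48
  after 2 — PE[0][0] acc=0, pass-E 0, pass-S 0
  after 3 — PE[0][0] acc=0, pass-E 0, pass-S 0
  after 4 — PE[0][0] acc=0, pass-E 0, pass-S 0
OS [2×3] PE[0][0] across cycles:
  after 0 — PE[0][0] acc=24, pass-E 4, pass-S 6
  after 1 — PE[0][0] acc=30, pass-E 3, pass-S 2
  after 2 — PE[0][0] acc=34, pass-E 1, pass-S 4
  after 3 — PE[0][0] acc=34, pass-E 0, pass-S 0
  after 4 — PE[0][0] acc=34, pass-E 0, pass-S 0
RS [2×3] PE[0][0] across cycles:
  after 0 — PE[0][0] acc=24, pass-E 24, pass-S 6
  after 1 — PE[0][0] acc=36, pass-E 36, pass-S 9
  after 2 — PE[0][0] acc=16, pass-E 16, pass-S 4
  after 3 — PE[0][0] acc=0, pass-E 0, pass-S 0
  after 4 — PE[0][0] acc=0, pass-E 0, pass-S 0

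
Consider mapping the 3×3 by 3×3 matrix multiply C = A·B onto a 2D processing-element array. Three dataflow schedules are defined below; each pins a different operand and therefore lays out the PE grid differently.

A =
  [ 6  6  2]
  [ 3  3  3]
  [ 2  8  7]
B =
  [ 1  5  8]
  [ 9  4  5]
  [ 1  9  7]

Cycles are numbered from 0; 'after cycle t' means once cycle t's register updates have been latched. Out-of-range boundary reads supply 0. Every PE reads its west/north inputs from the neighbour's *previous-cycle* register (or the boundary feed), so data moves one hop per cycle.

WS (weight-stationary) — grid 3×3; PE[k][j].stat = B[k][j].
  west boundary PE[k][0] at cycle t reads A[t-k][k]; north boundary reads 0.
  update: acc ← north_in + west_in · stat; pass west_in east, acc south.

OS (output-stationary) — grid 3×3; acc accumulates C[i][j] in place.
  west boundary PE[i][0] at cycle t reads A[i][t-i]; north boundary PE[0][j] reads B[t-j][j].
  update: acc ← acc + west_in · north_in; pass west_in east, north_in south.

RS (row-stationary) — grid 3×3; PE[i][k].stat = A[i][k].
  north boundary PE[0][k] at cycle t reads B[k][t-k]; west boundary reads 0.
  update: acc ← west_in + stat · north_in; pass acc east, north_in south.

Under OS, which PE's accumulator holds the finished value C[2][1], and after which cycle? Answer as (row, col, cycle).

OS — PE[2][1] is where C[2][1] collects:
  @0  [2,1]  acc 0  |  →0  ↓0
  @1  [2,1]  acc 0  |  →0  ↓0
  @2  [2,1]  acc 0  |  →0  ↓0
  @3  [2,1]  acc 10  |  →2  ↓5
  @4  [2,1]  acc 42  |  →8  ↓4
  @5  [2,1]  acc 105  |  →7  ↓9

(row, col, cycle) = (2, 1, 5)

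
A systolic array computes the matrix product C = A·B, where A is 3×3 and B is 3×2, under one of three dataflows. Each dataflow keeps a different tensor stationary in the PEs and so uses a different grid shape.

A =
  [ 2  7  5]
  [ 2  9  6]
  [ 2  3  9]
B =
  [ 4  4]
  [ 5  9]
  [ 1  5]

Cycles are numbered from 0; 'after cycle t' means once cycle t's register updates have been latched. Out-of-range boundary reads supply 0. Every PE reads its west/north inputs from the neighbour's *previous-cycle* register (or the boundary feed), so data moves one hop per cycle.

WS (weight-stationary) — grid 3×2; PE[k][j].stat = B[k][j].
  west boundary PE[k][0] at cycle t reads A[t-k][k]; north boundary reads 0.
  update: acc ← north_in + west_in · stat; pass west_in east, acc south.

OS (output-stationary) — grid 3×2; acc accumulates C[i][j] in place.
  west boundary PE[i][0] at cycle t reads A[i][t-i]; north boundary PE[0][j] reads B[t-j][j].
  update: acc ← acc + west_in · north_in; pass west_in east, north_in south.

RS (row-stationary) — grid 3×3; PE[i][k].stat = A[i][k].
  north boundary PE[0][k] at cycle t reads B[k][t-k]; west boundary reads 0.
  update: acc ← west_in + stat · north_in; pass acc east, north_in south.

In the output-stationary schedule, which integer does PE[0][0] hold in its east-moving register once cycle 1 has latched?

register = 7

OS 3×2: PE[0][0] cycle-by-cycle (with neighbour feeds):
  [0] (0,0) acc=8 (h:2 v:4)
  [1] (0,0) acc=43 (h:7 v:5)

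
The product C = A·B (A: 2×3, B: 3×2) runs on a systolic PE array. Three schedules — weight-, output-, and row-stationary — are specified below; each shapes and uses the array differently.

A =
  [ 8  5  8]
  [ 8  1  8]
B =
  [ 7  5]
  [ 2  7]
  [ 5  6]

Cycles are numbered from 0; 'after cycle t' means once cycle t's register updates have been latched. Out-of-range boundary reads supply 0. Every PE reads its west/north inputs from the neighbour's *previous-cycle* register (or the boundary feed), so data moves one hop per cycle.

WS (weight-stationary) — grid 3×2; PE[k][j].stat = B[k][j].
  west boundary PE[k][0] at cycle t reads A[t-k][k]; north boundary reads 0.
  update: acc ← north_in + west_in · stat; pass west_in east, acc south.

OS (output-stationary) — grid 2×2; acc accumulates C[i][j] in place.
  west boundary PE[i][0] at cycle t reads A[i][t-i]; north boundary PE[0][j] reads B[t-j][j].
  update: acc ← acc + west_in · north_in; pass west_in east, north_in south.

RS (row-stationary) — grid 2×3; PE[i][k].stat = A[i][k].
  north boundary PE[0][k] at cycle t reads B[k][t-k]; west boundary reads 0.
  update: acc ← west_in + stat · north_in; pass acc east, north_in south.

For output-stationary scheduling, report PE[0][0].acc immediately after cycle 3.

PE[0][0].acc = 106

OS on a 2×2 grid — tracing PE[0][0] and its feeders:
  t=0 PE[0][0]: acc=56 h=8 v=7
  t=1 PE[0][0]: acc=66 h=5 v=2
  t=2 PE[0][0]: acc=106 h=8 v=5
  t=3 PE[0][0]: acc=106 h=0 v=0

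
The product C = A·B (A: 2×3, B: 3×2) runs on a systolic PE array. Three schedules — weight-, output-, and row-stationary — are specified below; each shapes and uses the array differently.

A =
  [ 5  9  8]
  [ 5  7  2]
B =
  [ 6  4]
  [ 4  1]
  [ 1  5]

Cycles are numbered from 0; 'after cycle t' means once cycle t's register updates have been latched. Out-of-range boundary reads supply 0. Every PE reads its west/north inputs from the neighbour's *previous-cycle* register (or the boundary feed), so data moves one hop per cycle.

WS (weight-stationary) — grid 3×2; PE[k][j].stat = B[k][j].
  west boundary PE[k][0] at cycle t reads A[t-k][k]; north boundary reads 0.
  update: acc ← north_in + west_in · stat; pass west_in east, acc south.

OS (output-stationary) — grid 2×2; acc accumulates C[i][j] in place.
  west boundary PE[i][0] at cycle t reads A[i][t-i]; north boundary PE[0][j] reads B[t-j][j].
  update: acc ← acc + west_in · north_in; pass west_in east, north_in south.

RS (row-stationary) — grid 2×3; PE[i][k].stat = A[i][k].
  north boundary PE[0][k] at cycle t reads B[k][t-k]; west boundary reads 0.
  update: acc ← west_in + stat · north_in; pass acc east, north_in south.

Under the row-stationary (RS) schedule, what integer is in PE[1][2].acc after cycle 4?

PE[1][2].acc = 37

RS (2×3). Following PE[1][2] plus its west/north inputs:
  c0 r0c2: 0 / 0 / 0
  c0 r1c1: 0 / 0 / 0
  c0 r1c2: 0 / 0 / 0
  c1 r0c2: 0 / 0 / 0
  c1 r1c1: 0 / 0 / 0
  c1 r1c2: 0 / 0 / 0
  c2 r0c2: 74 / 74 / 1
  c2 r1c1: 58 / 58 / 4
  c2 r1c2: 0 / 0 / 0
  c3 r0c2: 69 / 69 / 5
  c3 r1c1: 27 / 27 / 1
  c3 r1c2: 60 / 60 / 1
  c4 r0c2: 0 / 0 / 0
  c4 r1c1: 0 / 0 / 0
  c4 r1c2: 37 / 37 / 5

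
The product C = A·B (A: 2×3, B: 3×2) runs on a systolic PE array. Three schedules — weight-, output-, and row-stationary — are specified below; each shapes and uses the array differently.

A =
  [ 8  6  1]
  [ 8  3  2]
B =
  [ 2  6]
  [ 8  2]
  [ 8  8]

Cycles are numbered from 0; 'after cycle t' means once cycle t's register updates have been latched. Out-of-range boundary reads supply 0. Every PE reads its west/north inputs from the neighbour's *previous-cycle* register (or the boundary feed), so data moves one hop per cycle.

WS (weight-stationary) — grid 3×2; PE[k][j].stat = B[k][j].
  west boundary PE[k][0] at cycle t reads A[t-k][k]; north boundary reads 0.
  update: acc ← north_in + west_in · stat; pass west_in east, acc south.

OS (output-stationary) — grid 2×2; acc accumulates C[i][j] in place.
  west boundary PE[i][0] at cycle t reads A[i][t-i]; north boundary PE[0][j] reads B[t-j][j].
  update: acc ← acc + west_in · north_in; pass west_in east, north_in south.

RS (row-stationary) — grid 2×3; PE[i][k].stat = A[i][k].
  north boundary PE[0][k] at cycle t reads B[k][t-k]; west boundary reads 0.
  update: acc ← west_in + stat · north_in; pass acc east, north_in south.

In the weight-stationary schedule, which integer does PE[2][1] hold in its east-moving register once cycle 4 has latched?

register = 2

WS on a 3×2 grid — tracing PE[2][1] and its feeders:
  cycle 0: PE[1][1] → acc 0, east 0, south 0
  cycle 0: PE[2][0] → acc 0, east 0, south 0
  cycle 0: PE[2][1] → acc 0, east 0, south 0
  cycle 1: PE[1][1] → acc 0, east 0, south 0
  cycle 1: PE[2][0] → acc 0, east 0, south 0
  cycle 1: PE[2][1] → acc 0, east 0, south 0
  cycle 2: PE[1][1] → acc 60, east 6, south 60
  cycle 2: PE[2][0] → acc 72, east 1, south 72
  cycle 2: PE[2][1] → acc 0, east 0, south 0
  cycle 3: PE[1][1] → acc 54, east 3, south 54
  cycle 3: PE[2][0] → acc 56, east 2, south 56
  cycle 3: PE[2][1] → acc 68, east 1, south 68
  cycle 4: PE[1][1] → acc 0, east 0, south 0
  cycle 4: PE[2][0] → acc 0, east 0, south 0
  cycle 4: PE[2][1] → acc 70, east 2, south 70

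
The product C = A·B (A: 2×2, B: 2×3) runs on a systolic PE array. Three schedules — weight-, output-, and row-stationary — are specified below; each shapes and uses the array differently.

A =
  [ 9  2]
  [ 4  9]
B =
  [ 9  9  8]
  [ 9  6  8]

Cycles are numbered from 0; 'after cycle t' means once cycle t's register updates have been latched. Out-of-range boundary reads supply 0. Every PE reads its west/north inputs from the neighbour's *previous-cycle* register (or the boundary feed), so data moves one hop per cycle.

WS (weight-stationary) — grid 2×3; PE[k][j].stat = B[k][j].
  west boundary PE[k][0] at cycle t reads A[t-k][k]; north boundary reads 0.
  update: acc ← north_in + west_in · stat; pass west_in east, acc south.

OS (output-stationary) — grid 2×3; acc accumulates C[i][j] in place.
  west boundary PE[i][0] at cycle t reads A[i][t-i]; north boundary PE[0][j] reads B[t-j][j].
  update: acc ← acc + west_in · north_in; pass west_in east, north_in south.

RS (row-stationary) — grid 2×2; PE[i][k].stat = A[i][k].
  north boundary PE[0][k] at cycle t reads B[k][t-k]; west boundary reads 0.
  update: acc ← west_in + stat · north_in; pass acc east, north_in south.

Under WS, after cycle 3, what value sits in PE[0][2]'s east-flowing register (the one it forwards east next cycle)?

WS 2×3: PE[0][2] cycle-by-cycle (with neighbour feeds):
  cycle 0: PE[0][1] → acc 0, east 0, south 0
  cycle 0: PE[0][2] → acc 0, east 0, south 0
  cycle 1: PE[0][1] → acc 81, east 9, south 81
  cycle 1: PE[0][2] → acc 0, east 0, south 0
  cycle 2: PE[0][1] → acc 36, east 4, south 36
  cycle 2: PE[0][2] → acc 72, east 9, south 72
  cycle 3: PE[0][1] → acc 0, east 0, south 0
  cycle 3: PE[0][2] → acc 32, east 4, south 32

register = 4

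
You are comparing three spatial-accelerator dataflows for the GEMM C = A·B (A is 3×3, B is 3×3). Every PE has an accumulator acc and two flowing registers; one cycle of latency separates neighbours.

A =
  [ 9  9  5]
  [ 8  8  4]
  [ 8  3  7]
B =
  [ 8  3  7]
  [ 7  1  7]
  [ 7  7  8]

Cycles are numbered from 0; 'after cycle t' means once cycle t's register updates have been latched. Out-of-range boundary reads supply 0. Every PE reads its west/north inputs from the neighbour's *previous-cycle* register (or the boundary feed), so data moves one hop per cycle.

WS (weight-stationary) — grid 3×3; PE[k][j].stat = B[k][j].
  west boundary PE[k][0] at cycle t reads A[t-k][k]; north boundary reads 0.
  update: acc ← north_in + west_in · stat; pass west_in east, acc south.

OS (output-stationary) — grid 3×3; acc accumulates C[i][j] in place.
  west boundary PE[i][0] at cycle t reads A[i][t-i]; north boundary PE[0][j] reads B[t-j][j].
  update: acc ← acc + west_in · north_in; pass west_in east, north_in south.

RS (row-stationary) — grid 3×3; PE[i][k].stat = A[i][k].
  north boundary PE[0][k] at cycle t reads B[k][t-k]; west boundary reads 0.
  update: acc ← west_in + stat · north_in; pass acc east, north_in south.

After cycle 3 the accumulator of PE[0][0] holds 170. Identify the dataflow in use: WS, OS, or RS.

dataflow = OS

Under WS (3×3), PE[0][0]:
  [0] (0,0) acc=72 (h:9 v:72)
  [1] (0,0) acc=64 (h:8 v:64)
  [2] (0,0) acc=64 (h:8 v:64)
  [3] (0,0) acc=0 (h:0 v:0)
Under OS (3×3), PE[0][0]:
  [0] (0,0) acc=72 (h:9 v:8)
  [1] (0,0) acc=135 (h:9 v:7)
  [2] (0,0) acc=170 (h:5 v:7)
  [3] (0,0) acc=170 (h:0 v:0)
Under RS (3×3), PE[0][0]:
  [0] (0,0) acc=72 (h:72 v:8)
  [1] (0,0) acc=27 (h:27 v:3)
  [2] (0,0) acc=63 (h:63 v:7)
  [3] (0,0) acc=0 (h:0 v:0)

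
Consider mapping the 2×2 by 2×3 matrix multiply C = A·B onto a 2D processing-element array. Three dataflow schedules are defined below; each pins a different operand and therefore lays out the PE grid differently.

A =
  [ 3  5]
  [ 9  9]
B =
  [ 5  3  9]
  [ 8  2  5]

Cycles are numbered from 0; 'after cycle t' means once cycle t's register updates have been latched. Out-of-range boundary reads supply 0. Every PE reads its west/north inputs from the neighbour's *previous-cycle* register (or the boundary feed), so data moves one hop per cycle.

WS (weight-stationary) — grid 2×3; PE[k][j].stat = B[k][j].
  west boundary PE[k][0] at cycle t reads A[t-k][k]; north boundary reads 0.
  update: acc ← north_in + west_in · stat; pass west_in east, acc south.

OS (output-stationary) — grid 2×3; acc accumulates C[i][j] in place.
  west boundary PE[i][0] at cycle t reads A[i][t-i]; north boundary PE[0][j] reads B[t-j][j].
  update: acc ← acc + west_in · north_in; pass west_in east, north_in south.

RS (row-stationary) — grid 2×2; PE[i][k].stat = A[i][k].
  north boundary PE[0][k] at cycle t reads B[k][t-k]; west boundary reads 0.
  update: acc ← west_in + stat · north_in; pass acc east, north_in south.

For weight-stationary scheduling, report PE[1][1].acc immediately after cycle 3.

Tracing WS — 2×3 array, target PE[1][1]:
  t=0 PE[0][1]: acc=0 h=0 v=0
  t=0 PE[1][0]: acc=0 h=0 v=0
  t=0 PE[1][1]: acc=0 h=0 v=0
  t=1 PE[0][1]: acc=9 h=3 v=9
  t=1 PE[1][0]: acc=55 h=5 v=55
  t=1 PE[1][1]: acc=0 h=0 v=0
  t=2 PE[0][1]: acc=27 h=9 v=27
  t=2 PE[1][0]: acc=117 h=9 v=117
  t=2 PE[1][1]: acc=19 h=5 v=19
  t=3 PE[0][1]: acc=0 h=0 v=0
  t=3 PE[1][0]: acc=0 h=0 v=0
  t=3 PE[1][1]: acc=45 h=9 v=45

PE[1][1].acc = 45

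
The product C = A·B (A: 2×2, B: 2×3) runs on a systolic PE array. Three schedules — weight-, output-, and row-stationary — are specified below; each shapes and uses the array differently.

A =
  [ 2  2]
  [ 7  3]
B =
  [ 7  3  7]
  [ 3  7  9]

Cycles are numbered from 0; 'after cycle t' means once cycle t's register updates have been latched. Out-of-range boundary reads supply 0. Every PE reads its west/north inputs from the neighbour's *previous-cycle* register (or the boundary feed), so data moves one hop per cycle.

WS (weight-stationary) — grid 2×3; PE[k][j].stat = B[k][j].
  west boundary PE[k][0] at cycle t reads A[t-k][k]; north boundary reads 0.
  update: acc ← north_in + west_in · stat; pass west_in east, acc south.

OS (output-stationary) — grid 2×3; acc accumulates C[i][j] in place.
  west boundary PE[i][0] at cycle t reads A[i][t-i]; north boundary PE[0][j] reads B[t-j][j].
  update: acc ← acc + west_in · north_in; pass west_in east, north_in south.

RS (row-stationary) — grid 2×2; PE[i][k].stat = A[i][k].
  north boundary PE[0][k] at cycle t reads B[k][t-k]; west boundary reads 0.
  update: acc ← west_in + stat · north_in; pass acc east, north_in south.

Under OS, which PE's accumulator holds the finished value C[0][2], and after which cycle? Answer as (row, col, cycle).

(row, col, cycle) = (0, 2, 3)

OS — PE[0][2] is where C[0][2] collects:
  c0 r0c2: 0 / 0 / 0
  c1 r0c2: 0 / 0 / 0
  c2 r0c2: 14 / 2 / 7
  c3 r0c2: 32 / 2 / 9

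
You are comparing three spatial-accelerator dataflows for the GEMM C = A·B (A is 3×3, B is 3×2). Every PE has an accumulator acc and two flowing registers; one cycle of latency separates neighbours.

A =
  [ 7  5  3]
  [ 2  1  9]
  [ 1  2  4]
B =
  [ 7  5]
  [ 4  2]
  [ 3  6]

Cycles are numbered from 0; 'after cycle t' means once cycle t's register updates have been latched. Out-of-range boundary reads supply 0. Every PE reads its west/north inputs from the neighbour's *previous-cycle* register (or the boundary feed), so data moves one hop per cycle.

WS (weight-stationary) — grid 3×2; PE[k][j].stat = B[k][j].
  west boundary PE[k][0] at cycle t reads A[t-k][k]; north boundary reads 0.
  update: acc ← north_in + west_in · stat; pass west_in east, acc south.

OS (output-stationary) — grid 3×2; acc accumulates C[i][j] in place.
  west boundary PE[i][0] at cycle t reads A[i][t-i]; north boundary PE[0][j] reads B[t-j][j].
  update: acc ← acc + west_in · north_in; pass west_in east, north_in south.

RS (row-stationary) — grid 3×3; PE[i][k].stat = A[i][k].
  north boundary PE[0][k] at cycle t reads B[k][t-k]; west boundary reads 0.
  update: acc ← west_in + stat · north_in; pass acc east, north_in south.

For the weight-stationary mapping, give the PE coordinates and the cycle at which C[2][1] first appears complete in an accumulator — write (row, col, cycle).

WS: C[2][1] accumulates in PE[2][1]:
  step 0 · PE2,1: acc=0; fwd→0 fwd↓0
  step 1 · PE2,1: acc=0; fwd→0 fwd↓0
  step 2 · PE2,1: acc=0; fwd→0 fwd↓0
  step 3 · PE2,1: acc=63; fwd→3 fwd↓63
  step 4 · PE2,1: acc=66; fwd→9 fwd↓66
  step 5 · PE2,1: acc=33; fwd→4 fwd↓33

(row, col, cycle) = (2, 1, 5)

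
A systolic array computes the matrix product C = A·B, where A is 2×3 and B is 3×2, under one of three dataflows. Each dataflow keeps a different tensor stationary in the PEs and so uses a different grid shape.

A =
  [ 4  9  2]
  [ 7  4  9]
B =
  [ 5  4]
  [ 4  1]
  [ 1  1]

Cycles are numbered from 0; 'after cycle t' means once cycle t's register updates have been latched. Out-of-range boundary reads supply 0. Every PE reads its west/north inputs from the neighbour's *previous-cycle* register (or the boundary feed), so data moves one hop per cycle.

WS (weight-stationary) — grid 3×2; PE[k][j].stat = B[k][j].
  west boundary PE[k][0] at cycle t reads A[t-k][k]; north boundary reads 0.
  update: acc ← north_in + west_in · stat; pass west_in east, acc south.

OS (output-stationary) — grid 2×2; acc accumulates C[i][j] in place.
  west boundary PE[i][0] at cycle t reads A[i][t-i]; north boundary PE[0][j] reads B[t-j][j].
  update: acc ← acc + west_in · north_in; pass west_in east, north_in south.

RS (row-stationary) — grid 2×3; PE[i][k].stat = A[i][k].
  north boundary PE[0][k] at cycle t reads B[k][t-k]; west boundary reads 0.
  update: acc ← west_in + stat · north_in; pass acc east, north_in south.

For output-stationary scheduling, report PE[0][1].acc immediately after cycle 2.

OS on a 2×2 grid — tracing PE[0][1] and its feeders:
  c0 r0c0: 20 / 4 / 5
  c0 r0c1: 0 / 0 / 0
  c1 r0c0: 56 / 9 / 4
  c1 r0c1: 16 / 4 / 4
  c2 r0c0: 58 / 2 / 1
  c2 r0c1: 25 / 9 / 1

PE[0][1].acc = 25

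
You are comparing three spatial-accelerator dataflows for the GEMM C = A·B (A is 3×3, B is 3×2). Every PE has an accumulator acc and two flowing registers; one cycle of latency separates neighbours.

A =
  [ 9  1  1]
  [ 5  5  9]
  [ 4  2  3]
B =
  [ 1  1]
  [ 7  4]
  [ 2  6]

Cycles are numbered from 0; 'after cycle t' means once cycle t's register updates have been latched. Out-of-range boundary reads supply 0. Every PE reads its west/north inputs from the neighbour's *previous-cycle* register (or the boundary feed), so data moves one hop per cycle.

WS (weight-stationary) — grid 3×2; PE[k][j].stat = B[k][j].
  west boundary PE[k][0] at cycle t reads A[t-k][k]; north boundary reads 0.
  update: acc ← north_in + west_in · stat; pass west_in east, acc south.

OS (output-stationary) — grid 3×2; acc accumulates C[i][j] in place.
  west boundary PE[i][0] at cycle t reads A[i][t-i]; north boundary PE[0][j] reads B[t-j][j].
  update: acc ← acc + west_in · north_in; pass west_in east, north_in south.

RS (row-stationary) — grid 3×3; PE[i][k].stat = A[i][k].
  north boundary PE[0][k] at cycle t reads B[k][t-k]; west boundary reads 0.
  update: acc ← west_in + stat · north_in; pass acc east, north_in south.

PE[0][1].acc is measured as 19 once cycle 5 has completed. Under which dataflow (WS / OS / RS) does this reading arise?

WS (3×2 grid), PE[0][1]:
  t=0 PE[0][1]: acc=0 h=0 v=0
  t=1 PE[0][1]: acc=9 h=9 v=9
  t=2 PE[0][1]: acc=5 h=5 v=5
  t=3 PE[0][1]: acc=4 h=4 v=4
  t=4 PE[0][1]: acc=0 h=0 v=0
  t=5 PE[0][1]: acc=0 h=0 v=0
OS (3×2 grid), PE[0][1]:
  t=0 PE[0][1]: acc=0 h=0 v=0
  t=1 PE[0][1]: acc=9 h=9 v=1
  t=2 PE[0][1]: acc=13 h=1 v=4
  t=3 PE[0][1]: acc=19 h=1 v=6
  t=4 PE[0][1]: acc=19 h=0 v=0
  t=5 PE[0][1]: acc=19 h=0 v=0
RS (3×3 grid), PE[0][1]:
  t=0 PE[0][1]: acc=0 h=0 v=0
  t=1 PE[0][1]: acc=16 h=16 v=7
  t=2 PE[0][1]: acc=13 h=13 v=4
  t=3 PE[0][1]: acc=0 h=0 v=0
  t=4 PE[0][1]: acc=0 h=0 v=0
  t=5 PE[0][1]: acc=0 h=0 v=0

dataflow = OS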